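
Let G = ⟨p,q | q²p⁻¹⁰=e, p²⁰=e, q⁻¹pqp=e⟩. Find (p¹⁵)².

Compute successive powers of (p¹⁵), reducing at each step:
  (p¹⁵)²: (p¹⁵) · p¹⁵ = p¹⁰

Answer: p¹⁰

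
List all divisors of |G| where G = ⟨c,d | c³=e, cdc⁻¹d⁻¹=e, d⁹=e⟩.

|G| = 27 = 3³. By Lagrange's theorem the order of any subgroup divides 27; the divisors of 27 are 1, 3, 9, 27.

Answer: 1, 3, 9, 27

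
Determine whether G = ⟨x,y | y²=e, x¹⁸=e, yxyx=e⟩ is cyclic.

Every cyclic group is abelian. But x·y = xy while y·x = x¹⁷y, so x·y ≠ y·x and G is not abelian. Hence G is not cyclic.

Answer: No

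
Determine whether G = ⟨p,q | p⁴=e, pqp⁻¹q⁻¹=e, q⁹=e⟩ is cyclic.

|G| = 36. The element pq has order 36 (its powers give 36 distinct elements), so ⟨pq⟩ = G and G is cyclic.

Answer: Yes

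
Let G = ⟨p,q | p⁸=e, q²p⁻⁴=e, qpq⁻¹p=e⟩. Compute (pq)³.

Compute successive powers of (pq), reducing at each step:
  (pq)²: (pq) · p = q;   q · q = p⁴
  (pq)³: (p⁴) · p = p⁵;   (p⁵) · q = pq⁻¹

Answer: pq⁻¹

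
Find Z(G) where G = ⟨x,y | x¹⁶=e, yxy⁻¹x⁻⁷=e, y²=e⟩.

An element z ∈ Z(G) iff z commutes with every generator.
For example x⁸ is central: (x⁸)·x = x⁹ = x·(x⁸); (x⁸)·y = x⁸y = y·(x⁸).
Whereas x ∉ Z(G) since x·y = xy ≠ x⁷y = y·x.
Checking each of the 32 elements this way gives Z(G) = {e, x⁸}, of order 2.

Answer: {e, x⁸}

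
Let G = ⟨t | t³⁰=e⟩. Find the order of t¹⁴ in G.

Compute successive powers until reaching e:
  (t¹⁴)¹ = t¹⁴, (t¹⁴)² = t²⁸, (t¹⁴)³ = t¹², (t¹⁴)⁴ = t²⁶, (t¹⁴)⁵ = t¹⁰, (t¹⁴)⁶ = t²⁴, (t¹⁴)⁷ = t⁸, (t¹⁴)⁸ = t²², (t¹⁴)⁹ = t⁶, (t¹⁴)¹⁰ = t²⁰, (t¹⁴)¹¹ = t⁴, (t¹⁴)¹² = t¹⁸, (t¹⁴)¹³ = t², (t¹⁴)¹⁴ = t¹⁶, (t¹⁴)¹⁵ = e.
The smallest positive k with (t¹⁴)ᵏ = e is 15.

Answer: 15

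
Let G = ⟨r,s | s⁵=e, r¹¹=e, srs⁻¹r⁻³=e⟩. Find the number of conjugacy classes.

The conjugacy classes (representative and size) are:
  [e] (size 1), [r³] (size 5), [r⁶] (size 5), [r⁷s] (size 11), [r⁹s²] (size 11), [r⁷s³] (size 11), [r⁷s⁴] (size 11).
Class equation: 1 + 5 + 5 + 11 + 11 + 11 + 11 = 55 = |G|. So G has 7 conjugacy classes.

Answer: 7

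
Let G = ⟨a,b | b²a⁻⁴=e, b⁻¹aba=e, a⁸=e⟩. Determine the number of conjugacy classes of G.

The conjugacy classes (representative and size) are:
  [e] (size 1), [a⁷] (size 2), [a⁶] (size 2), [a³] (size 2), [a⁴] (size 1), [a²b⁻¹] (size 4), [a³b⁻¹] (size 4).
Class equation: 1 + 2 + 2 + 2 + 1 + 4 + 4 = 16 = |G|. So G has 7 conjugacy classes.

Answer: 7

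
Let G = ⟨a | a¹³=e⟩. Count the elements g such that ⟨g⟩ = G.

G is cyclic of order 13. An element generates G iff its order is 13, and a cyclic group of order 13 has exactly φ(13) = 12 such elements.

Answer: 12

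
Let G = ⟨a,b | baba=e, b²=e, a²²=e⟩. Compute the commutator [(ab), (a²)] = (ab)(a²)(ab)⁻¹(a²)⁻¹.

[(ab), (a²)] = (ab)·(a²)·(ab)⁻¹·(a²)⁻¹.
  (ab) · (a²) = a²¹b
  (a²¹b) · (ab) = a²⁰
  (a²⁰) · (a²⁰) = a¹⁸

Answer: a¹⁸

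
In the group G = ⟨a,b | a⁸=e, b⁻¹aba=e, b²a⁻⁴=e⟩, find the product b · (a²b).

Compute b · (a²b) by multiplying left to right and reducing via the relations at each step:
  b · a² = a²b⁻¹
  (a²b⁻¹) · b = a²

Answer: a²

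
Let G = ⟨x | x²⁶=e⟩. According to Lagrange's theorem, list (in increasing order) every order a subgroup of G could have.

|G| = 26 = 2 · 13. By Lagrange's theorem the order of any subgroup divides 26; the divisors of 26 are 1, 2, 13, 26.

Answer: 1, 2, 13, 26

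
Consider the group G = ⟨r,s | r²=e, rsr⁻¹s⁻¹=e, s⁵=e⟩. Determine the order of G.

Enumerate words in the generators, reducing via the relations: the distinct elements are
  {e, r, s, rs, s², s³, s⁴, rs², rs³, rs⁴}.
No further products give new elements, so |G| = 10.

Answer: 10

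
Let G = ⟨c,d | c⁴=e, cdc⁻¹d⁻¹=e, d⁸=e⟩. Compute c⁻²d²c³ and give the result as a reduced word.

Multiply left to right, reducing at each step:
  (c²) · d² = c²d²
  (c²d²) · c³ = cd²

Answer: cd²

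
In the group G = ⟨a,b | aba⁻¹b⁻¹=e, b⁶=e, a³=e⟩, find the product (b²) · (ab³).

Compute (b²) · (ab³) by multiplying left to right and reducing via the relations at each step:
  (b²) · a = ab²
  (ab²) · b³ = ab⁵

Answer: ab⁵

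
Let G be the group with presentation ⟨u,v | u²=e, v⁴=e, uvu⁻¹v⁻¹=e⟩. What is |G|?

Enumerate words in the generators, reducing via the relations: the distinct elements are
  {e, u, v, uv, v², v³, uv², uv³}.
No further products give new elements, so |G| = 8.

Answer: 8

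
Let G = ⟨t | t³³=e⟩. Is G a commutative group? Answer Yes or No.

G has a single generator, so G is cyclic and hence abelian.

Answer: Yes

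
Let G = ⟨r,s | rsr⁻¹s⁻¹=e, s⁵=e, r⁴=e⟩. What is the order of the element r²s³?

Compute successive powers until reaching e:
  (r²s³)¹ = r²s³, (r²s³)² = s, (r²s³)³ = r²s⁴, (r²s³)⁴ = s², (r²s³)⁵ = r², (r²s³)⁶ = s³, (r²s³)⁷ = r²s, (r²s³)⁸ = s⁴, (r²s³)⁹ = r²s², (r²s³)¹⁰ = e.
The smallest positive k with (r²s³)ᵏ = e is 10.

Answer: 10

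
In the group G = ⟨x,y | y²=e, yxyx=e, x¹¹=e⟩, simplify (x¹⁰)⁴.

Compute successive powers of (x¹⁰), reducing at each step:
  (x¹⁰)²: (x¹⁰) · x¹⁰ = x⁹
  (x¹⁰)³: (x⁹) · x¹⁰ = x⁸
  (x¹⁰)⁴: (x⁸) · x¹⁰ = x⁷

Answer: x⁷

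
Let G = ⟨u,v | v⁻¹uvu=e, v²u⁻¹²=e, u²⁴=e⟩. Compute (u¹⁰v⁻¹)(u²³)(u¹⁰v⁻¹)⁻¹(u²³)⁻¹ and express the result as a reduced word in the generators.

[(u¹⁰v⁻¹), (u²³)] = (u¹⁰v⁻¹)·(u²³)·(u¹⁰v⁻¹)⁻¹·(u²³)⁻¹.
  (u¹⁰v⁻¹) · (u²³) = u¹¹v⁻¹
  (u¹¹v⁻¹) · (u¹⁰v) = u
  u · u = u²

Answer: u²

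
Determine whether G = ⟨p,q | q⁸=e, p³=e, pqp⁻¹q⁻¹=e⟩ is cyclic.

|G| = 24. The element pq has order 24 (its powers give 24 distinct elements), so ⟨pq⟩ = G and G is cyclic.

Answer: Yes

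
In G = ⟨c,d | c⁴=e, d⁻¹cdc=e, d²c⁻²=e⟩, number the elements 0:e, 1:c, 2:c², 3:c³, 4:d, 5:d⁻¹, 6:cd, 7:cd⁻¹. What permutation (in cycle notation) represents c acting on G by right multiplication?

(0 1 2 3)(4 7 5 6)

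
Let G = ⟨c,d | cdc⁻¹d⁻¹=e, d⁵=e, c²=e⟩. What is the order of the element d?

Compute successive powers until reaching e:
  d¹ = d, d² = d², d³ = d³, d⁴ = d⁴, d⁵ = e.
The smallest positive k with dᵏ = e is 5.

Answer: 5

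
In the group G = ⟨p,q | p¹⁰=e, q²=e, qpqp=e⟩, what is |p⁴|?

Compute successive powers until reaching e:
  (p⁴)¹ = p⁴, (p⁴)² = p⁸, (p⁴)³ = p², (p⁴)⁴ = p⁶, (p⁴)⁵ = e.
The smallest positive k with (p⁴)ᵏ = e is 5.

Answer: 5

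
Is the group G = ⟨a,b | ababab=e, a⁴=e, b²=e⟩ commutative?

a·b = ab but b·a = ba, so a·b ≠ b·a and G is not abelian.

Answer: No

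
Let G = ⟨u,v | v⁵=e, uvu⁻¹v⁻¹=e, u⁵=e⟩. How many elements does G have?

Enumerate words in the generators, reducing via the relations: the distinct elements are
  {e, u, v, uv, u², u³, u⁴, v², v³, v⁴, uv², uv³, uv⁴, u²v, u³v, u⁴v, u²v², u²v³, u²v⁴, u³v², u³v³, u³v⁴, u⁴v², u⁴v³, u⁴v⁴}.
No further products give new elements, so |G| = 25.

Answer: 25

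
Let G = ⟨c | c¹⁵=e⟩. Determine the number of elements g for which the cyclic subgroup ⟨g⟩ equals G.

G is cyclic of order 15. An element generates G iff its order is 15, and a cyclic group of order 15 has exactly φ(15) = 8 such elements.

Answer: 8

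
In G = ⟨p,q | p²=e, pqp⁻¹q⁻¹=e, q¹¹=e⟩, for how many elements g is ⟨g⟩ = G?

G is cyclic of order 22. An element generates G iff its order is 22, and a cyclic group of order 22 has exactly φ(22) = 10 such elements.

Answer: 10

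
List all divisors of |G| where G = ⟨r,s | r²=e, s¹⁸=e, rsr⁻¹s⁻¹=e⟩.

|G| = 36 = 2² · 3². By Lagrange's theorem the order of any subgroup divides 36; the divisors of 36 are 1, 2, 3, 4, 6, 9, 12, 18, 36.

Answer: 1, 2, 3, 4, 6, 9, 12, 18, 36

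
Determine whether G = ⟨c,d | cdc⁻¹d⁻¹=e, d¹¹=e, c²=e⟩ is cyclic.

|G| = 22. The element cd has order 22 (its powers give 22 distinct elements), so ⟨cd⟩ = G and G is cyclic.

Answer: Yes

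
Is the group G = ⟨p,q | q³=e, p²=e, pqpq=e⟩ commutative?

p·q = pq but q·p = pq², so p·q ≠ q·p and G is not abelian.

Answer: No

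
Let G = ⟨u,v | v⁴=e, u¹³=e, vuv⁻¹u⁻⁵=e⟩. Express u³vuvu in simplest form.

Multiply left to right, reducing at each step:
  (u³) · v = u³v
  (u³v) · u = u⁸v
  (u⁸v) · v = u⁸v²
  (u⁸v²) · u = u⁷v²

Answer: u⁷v²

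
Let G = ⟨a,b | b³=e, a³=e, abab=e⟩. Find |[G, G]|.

G' = [G, G] is generated by all commutators. The generator-pair commutators are: [a, b] = ab²a.
The subgroup they normally generate is {e, ab, a²b², ab²a}, of order 4.
Check: |G/G'| = 12/4 = 3 is the order of the abelianisation.

Answer: 4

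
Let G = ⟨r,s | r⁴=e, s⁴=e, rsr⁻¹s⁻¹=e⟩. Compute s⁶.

Compute successive powers of s, reducing at each step:
  s²: s · s = s²
  s³: (s²) · s = s³
  s⁴: (s³) · s = e
  s⁵: e · s = s
  s⁶: s · s = s²

Answer: s²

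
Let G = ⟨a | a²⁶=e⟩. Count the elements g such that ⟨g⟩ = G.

G is cyclic of order 26. An element generates G iff its order is 26, and a cyclic group of order 26 has exactly φ(26) = 12 such elements.

Answer: 12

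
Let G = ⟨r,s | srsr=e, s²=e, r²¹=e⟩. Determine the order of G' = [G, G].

G' = [G, G] is generated by all commutators. The generator-pair commutators are: [r, s] = r².
The subgroup they normally generate is {e, r, r², r³, r⁴, r⁵, r⁶, r⁷, r⁸, r⁹, r¹⁰, r¹¹, r¹², r¹³, r¹⁴, r¹⁵, r¹⁶, r¹⁷, r¹⁸, r¹⁹, r²⁰}, of order 21.
Check: |G/G'| = 42/21 = 2 is the order of the abelianisation.

Answer: 21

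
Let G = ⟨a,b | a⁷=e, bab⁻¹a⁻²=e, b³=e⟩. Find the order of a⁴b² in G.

Compute successive powers until reaching e:
  (a⁴b²)¹ = a⁴b², (a⁴b²)² = a⁶b, (a⁴b²)³ = e.
The smallest positive k with (a⁴b²)ᵏ = e is 3.

Answer: 3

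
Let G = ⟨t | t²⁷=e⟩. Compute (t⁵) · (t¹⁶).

Compute (t⁵) · (t¹⁶) by multiplying left to right and reducing via the relations at each step:
  (t⁵) · t¹⁶ = t²¹

Answer: t²¹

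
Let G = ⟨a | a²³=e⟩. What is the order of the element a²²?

Compute successive powers until reaching e:
  (a²²)¹ = a²², (a²²)² = a²¹, (a²²)³ = a²⁰, (a²²)⁴ = a¹⁹, (a²²)⁵ = a¹⁸, (a²²)⁶ = a¹⁷, (a²²)⁷ = a¹⁶, (a²²)⁸ = a¹⁵, (a²²)⁹ = a¹⁴, (a²²)¹⁰ = a¹³, (a²²)¹¹ = a¹², (a²²)¹² = a¹¹, (a²²)¹³ = a¹⁰, (a²²)¹⁴ = a⁹, (a²²)¹⁵ = a⁸, (a²²)¹⁶ = a⁷, (a²²)¹⁷ = a⁶, (a²²)¹⁸ = a⁵, (a²²)¹⁹ = a⁴, (a²²)²⁰ = a³, (a²²)²¹ = a², (a²²)²² = a, (a²²)²³ = e.
The smallest positive k with (a²²)ᵏ = e is 23.

Answer: 23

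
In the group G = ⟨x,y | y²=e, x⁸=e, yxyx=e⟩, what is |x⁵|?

Compute successive powers until reaching e:
  (x⁵)¹ = x⁵, (x⁵)² = x², (x⁵)³ = x⁷, (x⁵)⁴ = x⁴, (x⁵)⁵ = x, (x⁵)⁶ = x⁶, (x⁵)⁷ = x³, (x⁵)⁸ = e.
The smallest positive k with (x⁵)ᵏ = e is 8.

Answer: 8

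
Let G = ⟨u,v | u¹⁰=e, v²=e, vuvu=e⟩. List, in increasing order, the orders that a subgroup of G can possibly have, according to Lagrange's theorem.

|G| = 20 = 2² · 5. By Lagrange's theorem the order of any subgroup divides 20; the divisors of 20 are 1, 2, 4, 5, 10, 20.

Answer: 1, 2, 4, 5, 10, 20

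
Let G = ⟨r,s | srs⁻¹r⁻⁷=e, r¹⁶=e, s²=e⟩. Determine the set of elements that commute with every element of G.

An element z ∈ Z(G) iff z commutes with every generator.
For example r⁸ is central: (r⁸)·r = r⁹ = r·(r⁸); (r⁸)·s = r⁸s = s·(r⁸).
Whereas r ∉ Z(G) since r·s = rs ≠ r⁷s = s·r.
Checking each of the 32 elements this way gives Z(G) = {e, r⁸}, of order 2.

Answer: {e, r⁸}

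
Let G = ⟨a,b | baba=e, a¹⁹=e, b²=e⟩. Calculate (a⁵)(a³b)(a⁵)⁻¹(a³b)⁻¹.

[(a⁵), (a³b)] = (a⁵)·(a³b)·(a⁵)⁻¹·(a³b)⁻¹.
  (a⁵) · (a³b) = a⁸b
  (a⁸b) · (a¹⁴) = a¹³b
  (a¹³b) · (a³b) = a¹⁰

Answer: a¹⁰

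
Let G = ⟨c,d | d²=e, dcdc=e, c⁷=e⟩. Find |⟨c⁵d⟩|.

|⟨c⁵d⟩| equals the order of c⁵d. Compute successive powers until reaching e:
  (c⁵d)¹ = c⁵d, (c⁵d)² = e.
The smallest positive k with (c⁵d)ᵏ = e is 2, so |⟨c⁵d⟩| = 2.

Answer: 2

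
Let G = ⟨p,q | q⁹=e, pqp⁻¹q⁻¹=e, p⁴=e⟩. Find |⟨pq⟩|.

|⟨pq⟩| equals the order of pq. Compute successive powers until reaching e:
  (pq)¹ = pq, (pq)² = p²q², (pq)³ = p³q³, (pq)⁴ = q⁴, (pq)⁵ = pq⁵, (pq)⁶ = p²q⁶, (pq)⁷ = p³q⁷, (pq)⁸ = q⁸, (pq)⁹ = p, (pq)¹⁰ = p²q, (pq)¹¹ = p³q², (pq)¹² = q³, (pq)¹³ = pq⁴, (pq)¹⁴ = p²q⁵, (pq)¹⁵ = p³q⁶, (pq)¹⁶ = q⁷, (pq)¹⁷ = pq⁸, (pq)¹⁸ = p², (pq)¹⁹ = p³q, (pq)²⁰ = q², (pq)²¹ = pq³, (pq)²² = p²q⁴, (pq)²³ = p³q⁵, (pq)²⁴ = q⁶, (pq)²⁵ = pq⁷, (pq)²⁶ = p²q⁸, (pq)²⁷ = p³, (pq)²⁸ = q, (pq)²⁹ = pq², (pq)³⁰ = p²q³, (pq)³¹ = p³q⁴, (pq)³² = q⁵, (pq)³³ = pq⁶, (pq)³⁴ = p²q⁷, (pq)³⁵ = p³q⁸, (pq)³⁶ = e.
The smallest positive k with (pq)ᵏ = e is 36, so |⟨pq⟩| = 36.

Answer: 36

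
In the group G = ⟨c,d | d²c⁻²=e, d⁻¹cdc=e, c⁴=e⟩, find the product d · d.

Compute d · d by multiplying left to right and reducing via the relations at each step:
  d · d = c²

Answer: c²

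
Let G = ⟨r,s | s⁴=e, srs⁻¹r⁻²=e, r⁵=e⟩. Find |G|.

Enumerate words in the generators, reducing via the relations: the distinct elements are
  {e, r, s, rs, r², r³, r⁴, s², s³, rs², rs³, r²s, r³s, r⁴s, r²s², r²s³, r³s², r³s³, r⁴s², r⁴s³}.
No further products give new elements, so |G| = 20.

Answer: 20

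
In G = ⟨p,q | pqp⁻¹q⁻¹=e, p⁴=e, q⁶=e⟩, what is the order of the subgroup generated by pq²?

|⟨pq²⟩| equals the order of pq². Compute successive powers until reaching e:
  (pq²)¹ = pq², (pq²)² = p²q⁴, (pq²)³ = p³, (pq²)⁴ = q², (pq²)⁵ = pq⁴, (pq²)⁶ = p², (pq²)⁷ = p³q², (pq²)⁸ = q⁴, (pq²)⁹ = p, (pq²)¹⁰ = p²q², (pq²)¹¹ = p³q⁴, (pq²)¹² = e.
The smallest positive k with (pq²)ᵏ = e is 12, so |⟨pq²⟩| = 12.

Answer: 12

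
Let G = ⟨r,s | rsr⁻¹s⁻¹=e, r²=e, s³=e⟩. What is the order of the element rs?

Compute successive powers until reaching e:
  (rs)¹ = rs, (rs)² = s², (rs)³ = r, (rs)⁴ = s, (rs)⁵ = rs², (rs)⁶ = e.
The smallest positive k with (rs)ᵏ = e is 6.

Answer: 6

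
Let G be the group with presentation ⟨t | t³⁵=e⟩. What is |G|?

G is generated by a single element, so G is cyclic. The relator gives t³⁵ = e and no smaller power is forced to be e, so the 35 powers {e, t, t², t³, t⁴, t⁵, t⁶, t⁷, t⁸, t⁹, t²², t²³, t²¹, t²⁰, t²⁴, t²⁵, t²⁶, t²⁷, t²⁸, t²⁹, t³², t³³, t³¹, t³⁰, t³⁴, t¹², t¹³, t¹¹, t¹⁰, t¹⁴, t¹⁵, t¹⁶, t¹⁷, t¹⁸, t¹⁹} are distinct. Hence |G| = 35.

Answer: 35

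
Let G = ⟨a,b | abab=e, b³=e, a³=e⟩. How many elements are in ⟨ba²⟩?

|⟨ba²⟩| equals the order of ba². Compute successive powers until reaching e:
  (ba²)¹ = ba², (ba²)² = ab², (ba²)³ = e.
The smallest positive k with (ba²)ᵏ = e is 3, so |⟨ba²⟩| = 3.

Answer: 3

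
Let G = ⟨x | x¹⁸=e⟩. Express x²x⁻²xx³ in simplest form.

Multiply left to right, reducing at each step:
  (x²) · x⁻² = e
  e · x = x
  x · x³ = x⁴

Answer: x⁴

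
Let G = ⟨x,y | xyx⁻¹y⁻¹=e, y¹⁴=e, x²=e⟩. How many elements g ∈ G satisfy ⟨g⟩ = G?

⟨g⟩ = G would require ord(g) = |G| = 28, but the maximum element order in G is 14 < 28. So G is not cyclic and no single element generates it: the count is 0.

Answer: 0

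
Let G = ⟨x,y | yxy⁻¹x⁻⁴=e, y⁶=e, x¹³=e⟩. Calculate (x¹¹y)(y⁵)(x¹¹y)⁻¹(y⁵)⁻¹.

[(x¹¹y), (y⁵)] = (x¹¹y)·(y⁵)·(x¹¹y)⁻¹·(y⁵)⁻¹.
  (x¹¹y) · (y⁵) = x¹¹
  (x¹¹) · (x⁷y⁵) = x⁵y⁵
  (x⁵y⁵) · y = x⁵

Answer: x⁵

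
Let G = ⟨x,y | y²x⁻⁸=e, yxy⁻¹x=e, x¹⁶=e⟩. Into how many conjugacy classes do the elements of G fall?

The conjugacy classes (representative and size) are:
  [e] (size 1), [x] (size 2), [x¹⁴] (size 2), [x¹³] (size 2), [x¹²] (size 2), [x⁵] (size 2), [x¹⁰] (size 2), [x⁷] (size 2), [x⁸] (size 1), [y⁻¹] (size 8), [x⁷y⁻¹] (size 8).
Class equation: 1 + 2 + 2 + 2 + 2 + 2 + 2 + 2 + 1 + 8 + 8 = 32 = |G|. So G has 11 conjugacy classes.

Answer: 11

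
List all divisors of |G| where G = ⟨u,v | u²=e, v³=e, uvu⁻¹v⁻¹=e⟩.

|G| = 6 = 2 · 3. By Lagrange's theorem the order of any subgroup divides 6; the divisors of 6 are 1, 2, 3, 6.

Answer: 1, 2, 3, 6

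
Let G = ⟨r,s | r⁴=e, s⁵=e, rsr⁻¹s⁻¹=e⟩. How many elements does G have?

Enumerate words in the generators, reducing via the relations: the distinct elements are
  {e, r, s, rs, r², r³, s², s³, s⁴, rs², rs³, rs⁴, r²s, r³s, r²s², r²s³, r²s⁴, r³s², r³s³, r³s⁴}.
No further products give new elements, so |G| = 20.

Answer: 20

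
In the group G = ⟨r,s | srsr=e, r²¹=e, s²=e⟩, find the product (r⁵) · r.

Compute (r⁵) · r by multiplying left to right and reducing via the relations at each step:
  (r⁵) · r = r⁶

Answer: r⁶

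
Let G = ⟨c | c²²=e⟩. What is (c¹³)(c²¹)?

Compute (c¹³) · (c²¹) by multiplying left to right and reducing via the relations at each step:
  (c¹³) · c²¹ = c¹²

Answer: c¹²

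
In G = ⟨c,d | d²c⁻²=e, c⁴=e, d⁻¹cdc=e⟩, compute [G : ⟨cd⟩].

First find ord(cd) by computing successive powers:
  (cd)¹ = cd, (cd)² = c², (cd)³ = cd⁻¹, (cd)⁴ = e.
So |⟨cd⟩| = ord(cd) = 4. With |G| = 8, by Lagrange [G : ⟨cd⟩] = 8/4 = 2.

Answer: 2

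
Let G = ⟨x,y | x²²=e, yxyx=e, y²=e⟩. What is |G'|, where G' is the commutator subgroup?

G' = [G, G] is generated by all commutators. The generator-pair commutators are: [x, y] = x².
The subgroup they normally generate is {e, x², x⁴, x⁶, x⁸, x¹⁰, x¹², x¹⁴, x¹⁶, x¹⁸, x²⁰}, of order 11.
Check: |G/G'| = 44/11 = 4 is the order of the abelianisation.

Answer: 11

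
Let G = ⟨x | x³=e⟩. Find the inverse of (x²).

The order of (x²) is 3 (smallest k with (x²)ᵏ = e), so (x²)⁻¹ = (x²)² = x.
Check: (x²) · x → (x²) · x = e, giving e as required.

Answer: x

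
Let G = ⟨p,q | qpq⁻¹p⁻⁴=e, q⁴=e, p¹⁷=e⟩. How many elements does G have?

Enumerate words in the generators, reducing via the relations: the distinct elements are
  {e, p, q, pq, p², p³, p⁴, p⁵, p⁶, p⁷, p⁸, p⁹, q², q³, pq², pq³, p²q, p³q, p¹², p¹³, p¹¹, p¹⁰, p¹⁴, p¹⁵, p¹⁶, p⁴q, p⁵q, p⁶q, p⁷q, p⁸q, p⁹q, p²q², p²q³, p³q², p³q³, p¹²q, p¹³q, p¹¹q, p¹⁰q, p¹⁴q, p¹⁵q, p¹⁶q, p⁴q², p⁴q³, p⁵q², p⁵q³, p⁶q², p⁶q³, p⁷q², p⁷q³, p⁸q², p⁸q³, p⁹q², p⁹q³, p¹²q², p¹²q³, p¹³q², p¹³q³, p¹¹q², p¹¹q³, p¹⁰q², p¹⁰q³, p¹⁴q², p¹⁴q³, p¹⁵q², p¹⁵q³, p¹⁶q², p¹⁶q³}.
No further products give new elements, so |G| = 68.

Answer: 68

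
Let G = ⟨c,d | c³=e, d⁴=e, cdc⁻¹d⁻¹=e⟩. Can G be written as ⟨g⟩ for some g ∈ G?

|G| = 12. The element cd has order 12 (its powers give 12 distinct elements), so ⟨cd⟩ = G and G is cyclic.

Answer: Yes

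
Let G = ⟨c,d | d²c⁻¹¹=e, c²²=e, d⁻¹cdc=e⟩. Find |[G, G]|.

G' = [G, G] is generated by all commutators. The generator-pair commutators are: [c, d] = c².
The subgroup they normally generate is {e, c², c⁴, c⁶, c⁸, c¹⁰, c¹², c¹⁴, c¹⁶, c¹⁸, c²⁰}, of order 11.
Check: |G/G'| = 44/11 = 4 is the order of the abelianisation.

Answer: 11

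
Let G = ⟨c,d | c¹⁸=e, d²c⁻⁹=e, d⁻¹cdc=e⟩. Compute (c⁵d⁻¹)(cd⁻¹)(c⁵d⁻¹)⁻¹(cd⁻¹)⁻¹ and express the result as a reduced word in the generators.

[(c⁵d⁻¹), (cd⁻¹)] = (c⁵d⁻¹)·(cd⁻¹)·(c⁵d⁻¹)⁻¹·(cd⁻¹)⁻¹.
  (c⁵d⁻¹) · (cd⁻¹) = c¹³
  (c¹³) · (c⁵d) = d
  d · (cd) = c⁸

Answer: c⁸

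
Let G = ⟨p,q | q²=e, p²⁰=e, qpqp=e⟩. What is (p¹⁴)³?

Compute successive powers of (p¹⁴), reducing at each step:
  (p¹⁴)²: (p¹⁴) · p¹⁴ = p⁸
  (p¹⁴)³: (p⁸) · p¹⁴ = p²

Answer: p²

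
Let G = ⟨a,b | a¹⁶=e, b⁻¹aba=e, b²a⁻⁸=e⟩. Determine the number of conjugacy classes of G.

The conjugacy classes (representative and size) are:
  [e] (size 1), [a] (size 2), [a¹⁴] (size 2), [a³] (size 2), [a¹²] (size 2), [a⁵] (size 2), [a¹⁰] (size 2), [a⁷] (size 2), [a⁸] (size 1), [a⁶b] (size 8), [a³b⁻¹] (size 8).
Class equation: 1 + 2 + 2 + 2 + 2 + 2 + 2 + 2 + 1 + 8 + 8 = 32 = |G|. So G has 11 conjugacy classes.

Answer: 11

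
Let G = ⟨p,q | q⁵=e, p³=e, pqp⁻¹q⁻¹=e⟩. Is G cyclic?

|G| = 15. The element pq has order 15 (its powers give 15 distinct elements), so ⟨pq⟩ = G and G is cyclic.

Answer: Yes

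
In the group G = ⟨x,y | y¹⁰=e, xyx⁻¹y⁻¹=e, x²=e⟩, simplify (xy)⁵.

Compute successive powers of (xy), reducing at each step:
  (xy)²: (xy) · x = y;   y · y = y²
  (xy)³: (y²) · x = xy²;   (xy²) · y = xy³
  (xy)⁴: (xy³) · x = y³;   (y³) · y = y⁴
  (xy)⁵: (y⁴) · x = xy⁴;   (xy⁴) · y = xy⁵

Answer: xy⁵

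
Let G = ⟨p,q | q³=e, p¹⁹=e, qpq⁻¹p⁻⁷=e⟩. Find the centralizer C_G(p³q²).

⟨p³q²⟩ ⊆ C_G(p³q²) since powers of p³q² commute with p³q²; so |C_G(p³q²)| ≥ |⟨p³q²⟩| = 3.
By orbit–stabilizer, |C_G(p³q²)| = |G| / |conj. class of p³q²| = 57 / 19 = 3.
The 3 elements commuting with p³q² are {e, p³q², p¹⁷q}.

Answer: {e, p³q², p¹⁷q}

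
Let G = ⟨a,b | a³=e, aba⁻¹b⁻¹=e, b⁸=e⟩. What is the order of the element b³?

Compute successive powers until reaching e:
  (b³)¹ = b³, (b³)² = b⁶, (b³)³ = b, (b³)⁴ = b⁴, (b³)⁵ = b⁷, (b³)⁶ = b², (b³)⁷ = b⁵, (b³)⁸ = e.
The smallest positive k with (b³)ᵏ = e is 8.

Answer: 8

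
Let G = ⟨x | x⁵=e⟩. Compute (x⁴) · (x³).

Compute (x⁴) · (x³) by multiplying left to right and reducing via the relations at each step:
  (x⁴) · x³ = x²

Answer: x²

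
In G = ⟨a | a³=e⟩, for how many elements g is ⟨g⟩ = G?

G is cyclic of order 3. An element generates G iff its order is 3, and a cyclic group of order 3 has exactly φ(3) = 2 such elements.

Answer: 2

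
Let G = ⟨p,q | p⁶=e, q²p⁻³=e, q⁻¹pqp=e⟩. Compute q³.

Compute successive powers of q, reducing at each step:
  q²: q · q = p³
  q³: (p³) · q = q⁻¹

Answer: q⁻¹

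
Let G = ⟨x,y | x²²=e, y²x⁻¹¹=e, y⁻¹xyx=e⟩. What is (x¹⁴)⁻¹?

The order of (x¹⁴) is 11 (smallest k with (x¹⁴)ᵏ = e), so (x¹⁴)⁻¹ = (x¹⁴)¹⁰ = x⁸.
Check: (x¹⁴) · (x⁸) → (x¹⁴) · x⁸ = e, giving e as required.

Answer: x⁸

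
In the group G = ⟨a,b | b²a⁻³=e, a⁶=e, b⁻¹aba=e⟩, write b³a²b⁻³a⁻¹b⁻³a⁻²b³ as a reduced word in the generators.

Multiply left to right, reducing at each step:
  (b⁻¹) · a² = ab
  (ab) · b⁻³ = a⁴
  (a⁴) · a⁻¹ = a³
  (a³) · b⁻³ = b⁻¹
  (b⁻¹) · a⁻² = a²b⁻¹
  (a²b⁻¹) · b³ = a⁵

Answer: a⁵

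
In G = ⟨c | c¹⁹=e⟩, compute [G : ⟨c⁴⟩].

First find ord(c⁴) by computing successive powers:
  (c⁴)¹ = c⁴, (c⁴)² = c⁸, (c⁴)³ = c¹², (c⁴)⁴ = c¹⁶, (c⁴)⁵ = c, (c⁴)⁶ = c⁵, (c⁴)⁷ = c⁹, (c⁴)⁸ = c¹³, (c⁴)⁹ = c¹⁷, (c⁴)¹⁰ = c², (c⁴)¹¹ = c⁶, (c⁴)¹² = c¹⁰, (c⁴)¹³ = c¹⁴, (c⁴)¹⁴ = c¹⁸, (c⁴)¹⁵ = c³, (c⁴)¹⁶ = c⁷, (c⁴)¹⁷ = c¹¹, (c⁴)¹⁸ = c¹⁵, (c⁴)¹⁹ = e.
So |⟨c⁴⟩| = ord(c⁴) = 19. With |G| = 19, by Lagrange [G : ⟨c⁴⟩] = 19/19 = 1.

Answer: 1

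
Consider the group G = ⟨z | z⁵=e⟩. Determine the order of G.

G is generated by a single element, so G is cyclic. The relator gives z⁵ = e and no smaller power is forced to be e, so the 5 powers {e, z, z², z³, z⁴} are distinct. Hence |G| = 5.

Answer: 5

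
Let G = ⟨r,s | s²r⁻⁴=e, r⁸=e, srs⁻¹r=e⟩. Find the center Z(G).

An element z ∈ Z(G) iff z commutes with every generator.
For example r⁴ is central: (r⁴)·r = r⁵ = r·(r⁴); (r⁴)·s = s⁻¹ = s·(r⁴).
Whereas r ∉ Z(G) since r·s = rs ≠ r³s⁻¹ = s·r.
Checking each of the 16 elements this way gives Z(G) = {e, r⁴}, of order 2.

Answer: {e, r⁴}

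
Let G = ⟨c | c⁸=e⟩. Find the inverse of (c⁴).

The order of (c⁴) is 2 (smallest k with (c⁴)ᵏ = e), so (c⁴)⁻¹ = (c⁴)¹ = c⁴.
Check: (c⁴) · (c⁴) → (c⁴) · c⁴ = e, giving e as required.

Answer: c⁴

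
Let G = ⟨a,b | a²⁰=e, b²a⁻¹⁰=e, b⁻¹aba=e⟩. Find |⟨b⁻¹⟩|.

|⟨b⁻¹⟩| equals the order of b⁻¹. Compute successive powers until reaching e:
  (b⁻¹)¹ = b⁻¹, (b⁻¹)² = a¹⁰, (b⁻¹)³ = b, (b⁻¹)⁴ = e.
The smallest positive k with (b⁻¹)ᵏ = e is 4, so |⟨b⁻¹⟩| = 4.

Answer: 4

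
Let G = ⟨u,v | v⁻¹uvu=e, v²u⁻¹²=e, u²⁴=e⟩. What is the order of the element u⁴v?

Compute successive powers until reaching e:
  (u⁴v)¹ = u⁴v, (u⁴v)² = u¹², (u⁴v)³ = u⁴v⁻¹, (u⁴v)⁴ = e.
The smallest positive k with (u⁴v)ᵏ = e is 4.

Answer: 4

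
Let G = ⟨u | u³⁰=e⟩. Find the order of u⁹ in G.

Compute successive powers until reaching e:
  (u⁹)¹ = u⁹, (u⁹)² = u¹⁸, (u⁹)³ = u²⁷, (u⁹)⁴ = u⁶, (u⁹)⁵ = u¹⁵, (u⁹)⁶ = u²⁴, (u⁹)⁷ = u³, (u⁹)⁸ = u¹², (u⁹)⁹ = u²¹, (u⁹)¹⁰ = e.
The smallest positive k with (u⁹)ᵏ = e is 10.

Answer: 10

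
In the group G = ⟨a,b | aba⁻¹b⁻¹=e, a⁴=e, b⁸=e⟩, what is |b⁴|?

Compute successive powers until reaching e:
  (b⁴)¹ = b⁴, (b⁴)² = e.
The smallest positive k with (b⁴)ᵏ = e is 2.

Answer: 2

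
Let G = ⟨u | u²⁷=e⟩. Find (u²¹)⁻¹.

The order of (u²¹) is 9 (smallest k with (u²¹)ᵏ = e), so (u²¹)⁻¹ = (u²¹)⁸ = u⁶.
Check: (u²¹) · (u⁶) → (u²¹) · u⁶ = e, giving e as required.

Answer: u⁶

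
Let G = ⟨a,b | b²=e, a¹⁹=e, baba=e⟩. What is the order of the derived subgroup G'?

G' = [G, G] is generated by all commutators. The generator-pair commutators are: [a, b] = a².
The subgroup they normally generate is {e, a, a², a³, a⁴, a⁵, a⁶, a⁷, a⁸, a⁹, a¹⁰, a¹¹, a¹², a¹³, a¹⁴, a¹⁵, a¹⁶, a¹⁷, a¹⁸}, of order 19.
Check: |G/G'| = 38/19 = 2 is the order of the abelianisation.

Answer: 19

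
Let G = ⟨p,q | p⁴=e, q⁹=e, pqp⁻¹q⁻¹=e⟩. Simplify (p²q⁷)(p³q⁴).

Compute (p²q⁷) · (p³q⁴) by multiplying left to right and reducing via the relations at each step:
  (p²q⁷) · p³ = pq⁷
  (pq⁷) · q⁴ = pq²

Answer: pq²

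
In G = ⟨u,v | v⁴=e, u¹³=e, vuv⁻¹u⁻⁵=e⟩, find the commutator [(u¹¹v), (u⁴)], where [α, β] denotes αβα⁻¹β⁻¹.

[(u¹¹v), (u⁴)] = (u¹¹v)·(u⁴)·(u¹¹v)⁻¹·(u⁴)⁻¹.
  (u¹¹v) · (u⁴) = u⁵v
  (u⁵v) · (u³v³) = u⁷
  (u⁷) · (u⁹) = u³

Answer: u³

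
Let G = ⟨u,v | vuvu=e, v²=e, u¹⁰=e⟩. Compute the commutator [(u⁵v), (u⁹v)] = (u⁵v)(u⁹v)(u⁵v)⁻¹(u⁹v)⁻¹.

[(u⁵v), (u⁹v)] = (u⁵v)·(u⁹v)·(u⁵v)⁻¹·(u⁹v)⁻¹.
  (u⁵v) · (u⁹v) = u⁶
  (u⁶) · (u⁵v) = uv
  (uv) · (u⁹v) = u²

Answer: u²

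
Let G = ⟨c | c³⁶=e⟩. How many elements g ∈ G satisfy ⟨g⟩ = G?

G is cyclic of order 36. An element generates G iff its order is 36, and a cyclic group of order 36 has exactly φ(36) = 12 such elements.

Answer: 12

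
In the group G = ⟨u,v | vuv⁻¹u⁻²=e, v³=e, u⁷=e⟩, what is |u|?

Compute successive powers until reaching e:
  u¹ = u, u² = u², u³ = u³, u⁴ = u⁴, u⁵ = u⁵, u⁶ = u⁶, u⁷ = e.
The smallest positive k with uᵏ = e is 7.

Answer: 7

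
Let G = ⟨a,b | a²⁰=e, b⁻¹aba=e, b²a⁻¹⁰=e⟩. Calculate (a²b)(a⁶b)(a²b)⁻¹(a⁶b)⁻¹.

[(a²b), (a⁶b)] = (a²b)·(a⁶b)·(a²b)⁻¹·(a⁶b)⁻¹.
  (a²b) · (a⁶b) = a⁶
  (a⁶) · (a²b⁻¹) = a⁸b⁻¹
  (a⁸b⁻¹) · (a⁶b⁻¹) = a¹²

Answer: a¹²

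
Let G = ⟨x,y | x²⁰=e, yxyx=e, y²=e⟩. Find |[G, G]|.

G' = [G, G] is generated by all commutators. The generator-pair commutators are: [x, y] = x².
The subgroup they normally generate is {e, x², x⁴, x⁶, x⁸, x¹⁰, x¹², x¹⁴, x¹⁶, x¹⁸}, of order 10.
Check: |G/G'| = 40/10 = 4 is the order of the abelianisation.

Answer: 10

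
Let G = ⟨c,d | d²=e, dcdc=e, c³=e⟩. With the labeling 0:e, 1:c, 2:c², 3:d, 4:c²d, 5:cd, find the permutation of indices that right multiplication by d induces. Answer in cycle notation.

(0 3)(1 5)(2 4)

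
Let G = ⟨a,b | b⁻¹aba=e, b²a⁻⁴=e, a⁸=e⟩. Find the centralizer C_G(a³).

⟨a³⟩ ⊆ C_G(a³) since powers of a³ commute with a³; so |C_G(a³)| ≥ |⟨a³⟩| = 8.
By orbit–stabilizer, |C_G(a³)| = |G| / |conj. class of a³| = 16 / 2 = 8.
The 8 elements commuting with a³ are {e, a, a², a³, a⁴, a⁵, a⁶, a⁷}.

Answer: {e, a, a², a³, a⁴, a⁵, a⁶, a⁷}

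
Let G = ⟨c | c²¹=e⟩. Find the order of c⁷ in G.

Compute successive powers until reaching e:
  (c⁷)¹ = c⁷, (c⁷)² = c¹⁴, (c⁷)³ = e.
The smallest positive k with (c⁷)ᵏ = e is 3.

Answer: 3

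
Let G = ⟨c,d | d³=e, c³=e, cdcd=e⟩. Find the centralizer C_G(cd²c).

⟨cd²c⟩ ⊆ C_G(cd²c) since powers of cd²c commute with cd²c; so |C_G(cd²c)| ≥ |⟨cd²c⟩| = 2.
By orbit–stabilizer, |C_G(cd²c)| = |G| / |conj. class of cd²c| = 12 / 3 = 4.
The 4 elements commuting with cd²c are {e, cd, c²d², cd²c}.

Answer: {e, cd, c²d², cd²c}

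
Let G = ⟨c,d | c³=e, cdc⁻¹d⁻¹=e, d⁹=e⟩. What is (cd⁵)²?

Compute successive powers of (cd⁵), reducing at each step:
  (cd⁵)²: (cd⁵) · c = c²d⁵;   (c²d⁵) · d⁵ = c²d

Answer: c²d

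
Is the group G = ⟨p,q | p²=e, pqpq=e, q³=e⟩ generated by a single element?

Every cyclic group is abelian. But p·q = pq while q·p = pq², so p·q ≠ q·p and G is not abelian. Hence G is not cyclic.

Answer: No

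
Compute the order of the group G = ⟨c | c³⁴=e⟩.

G is generated by a single element, so G is cyclic. The relator gives c³⁴ = e and no smaller power is forced to be e, so the 34 powers {c, e, c², c³, c⁴, c⁵, c⁶, c⁷, c⁸, c⁹, c²², c²³, c²¹, c²⁰, c²⁴, c²⁵, c²⁶, c²⁷, c²⁸, c²⁹, c³², c³³, c³¹, c³⁰, c¹², c¹³, c¹¹, c¹⁰, c¹⁴, c¹⁵, c¹⁶, c¹⁷, c¹⁸, c¹⁹} are distinct. Hence |G| = 34.

Answer: 34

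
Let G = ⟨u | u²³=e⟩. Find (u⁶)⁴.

Compute successive powers of (u⁶), reducing at each step:
  (u⁶)²: (u⁶) · u⁶ = u¹²
  (u⁶)³: (u¹²) · u⁶ = u¹⁸
  (u⁶)⁴: (u¹⁸) · u⁶ = u

Answer: u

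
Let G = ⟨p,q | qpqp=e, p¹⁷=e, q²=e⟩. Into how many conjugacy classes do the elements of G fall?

The conjugacy classes (representative and size) are:
  [e] (size 1), [p¹⁶] (size 2), [p²] (size 2), [p³] (size 2), [p¹³] (size 2), [p¹²] (size 2), [p⁶] (size 2), [p¹⁰] (size 2), [p⁹] (size 2), [p⁷q] (size 17).
Class equation: 1 + 2 + 2 + 2 + 2 + 2 + 2 + 2 + 2 + 17 = 34 = |G|. So G has 10 conjugacy classes.

Answer: 10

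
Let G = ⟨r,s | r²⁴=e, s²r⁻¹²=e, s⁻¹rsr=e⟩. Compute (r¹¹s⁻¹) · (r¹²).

Compute (r¹¹s⁻¹) · (r¹²) by multiplying left to right and reducing via the relations at each step:
  (r¹¹s⁻¹) · r¹² = r¹¹s

Answer: r¹¹s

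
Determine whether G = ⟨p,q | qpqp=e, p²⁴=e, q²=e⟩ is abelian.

p·q = pq but q·p = p²³q, so p·q ≠ q·p and G is not abelian.

Answer: No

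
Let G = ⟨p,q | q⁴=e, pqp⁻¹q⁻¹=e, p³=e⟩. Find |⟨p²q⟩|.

|⟨p²q⟩| equals the order of p²q. Compute successive powers until reaching e:
  (p²q)¹ = p²q, (p²q)² = pq², (p²q)³ = q³, (p²q)⁴ = p², (p²q)⁵ = pq, (p²q)⁶ = q², (p²q)⁷ = p²q³, (p²q)⁸ = p, (p²q)⁹ = q, (p²q)¹⁰ = p²q², (p²q)¹¹ = pq³, (p²q)¹² = e.
The smallest positive k with (p²q)ᵏ = e is 12, so |⟨p²q⟩| = 12.

Answer: 12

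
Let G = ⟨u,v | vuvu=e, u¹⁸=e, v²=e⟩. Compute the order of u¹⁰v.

Compute successive powers until reaching e:
  (u¹⁰v)¹ = u¹⁰v, (u¹⁰v)² = e.
The smallest positive k with (u¹⁰v)ᵏ = e is 2.

Answer: 2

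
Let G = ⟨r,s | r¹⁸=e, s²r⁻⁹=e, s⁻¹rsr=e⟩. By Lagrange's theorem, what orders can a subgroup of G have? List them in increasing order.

|G| = 36 = 2² · 3². By Lagrange's theorem the order of any subgroup divides 36; the divisors of 36 are 1, 2, 3, 4, 6, 9, 12, 18, 36.

Answer: 1, 2, 3, 4, 6, 9, 12, 18, 36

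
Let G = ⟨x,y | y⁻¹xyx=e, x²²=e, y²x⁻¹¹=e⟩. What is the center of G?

An element z ∈ Z(G) iff z commutes with every generator.
For example x¹¹ is central: (x¹¹)·x = x¹² = x·(x¹¹); (x¹¹)·y = y⁻¹ = y·(x¹¹).
Whereas x ∉ Z(G) since x·y = xy ≠ x¹⁰y⁻¹ = y·x.
Checking each of the 44 elements this way gives Z(G) = {e, x¹¹}, of order 2.

Answer: {e, x¹¹}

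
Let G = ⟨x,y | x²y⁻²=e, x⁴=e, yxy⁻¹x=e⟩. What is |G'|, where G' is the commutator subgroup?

G' = [G, G] is generated by all commutators. The generator-pair commutators are: [x, y] = x².
The subgroup they normally generate is {e, x²}, of order 2.
Check: |G/G'| = 8/2 = 4 is the order of the abelianisation.

Answer: 2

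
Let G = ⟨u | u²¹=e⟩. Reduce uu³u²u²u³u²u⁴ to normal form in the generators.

Multiply left to right, reducing at each step:
  u · u³ = u⁴
  (u⁴) · u² = u⁶
  (u⁶) · u² = u⁸
  (u⁸) · u³ = u¹¹
  (u¹¹) · u² = u¹³
  (u¹³) · u⁴ = u¹⁷

Answer: u¹⁷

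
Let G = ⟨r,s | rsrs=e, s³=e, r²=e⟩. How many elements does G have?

Enumerate words in the generators, reducing via the relations: the distinct elements are
  {e, r, s, rs, s², rs²}.
No further products give new elements, so |G| = 6.

Answer: 6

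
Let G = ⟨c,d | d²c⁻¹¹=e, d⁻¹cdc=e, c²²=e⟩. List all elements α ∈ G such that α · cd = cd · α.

⟨cd⟩ ⊆ C_G(cd) since powers of cd commute with cd; so |C_G(cd)| ≥ |⟨cd⟩| = 4.
By orbit–stabilizer, |C_G(cd)| = |G| / |conj. class of cd| = 44 / 11 = 4.
The 4 elements commuting with cd are {e, c¹¹, cd, cd⁻¹}.

Answer: {e, c¹¹, cd, cd⁻¹}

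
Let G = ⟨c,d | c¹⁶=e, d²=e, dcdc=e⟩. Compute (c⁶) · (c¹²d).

Compute (c⁶) · (c¹²d) by multiplying left to right and reducing via the relations at each step:
  (c⁶) · c¹² = c²
  (c²) · d = c²d

Answer: c²d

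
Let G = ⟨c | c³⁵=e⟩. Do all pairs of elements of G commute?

G has a single generator, so G is cyclic and hence abelian.

Answer: Yes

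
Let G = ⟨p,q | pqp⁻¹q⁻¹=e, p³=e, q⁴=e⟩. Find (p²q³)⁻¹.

The order of (p²q³) is 12 (smallest k with (p²q³)ᵏ = e), so (p²q³)⁻¹ = (p²q³)¹¹ = pq.
Check: (p²q³) · (pq) → (p²q³) · p = q³;   (q³) · q = e, giving e as required.

Answer: pq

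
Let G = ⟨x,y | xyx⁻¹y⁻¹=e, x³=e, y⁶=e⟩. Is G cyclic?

|G| = 18, but the maximum element order in G is 6 < 18. No single element generates all of G, so G is not cyclic.

Answer: No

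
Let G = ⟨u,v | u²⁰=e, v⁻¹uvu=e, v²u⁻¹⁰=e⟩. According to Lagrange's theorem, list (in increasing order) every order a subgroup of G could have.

|G| = 40 = 2³ · 5. By Lagrange's theorem the order of any subgroup divides 40; the divisors of 40 are 1, 2, 4, 5, 8, 10, 20, 40.

Answer: 1, 2, 4, 5, 8, 10, 20, 40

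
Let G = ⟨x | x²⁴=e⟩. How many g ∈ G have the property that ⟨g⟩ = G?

G is cyclic of order 24. An element generates G iff its order is 24, and a cyclic group of order 24 has exactly φ(24) = 8 such elements.

Answer: 8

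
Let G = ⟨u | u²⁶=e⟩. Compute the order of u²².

Compute successive powers until reaching e:
  (u²²)¹ = u²², (u²²)² = u¹⁸, (u²²)³ = u¹⁴, (u²²)⁴ = u¹⁰, (u²²)⁵ = u⁶, (u²²)⁶ = u², (u²²)⁷ = u²⁴, (u²²)⁸ = u²⁰, (u²²)⁹ = u¹⁶, (u²²)¹⁰ = u¹², (u²²)¹¹ = u⁸, (u²²)¹² = u⁴, (u²²)¹³ = e.
The smallest positive k with (u²²)ᵏ = e is 13.

Answer: 13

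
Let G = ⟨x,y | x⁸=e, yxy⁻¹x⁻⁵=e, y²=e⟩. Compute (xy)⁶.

Compute successive powers of (xy), reducing at each step:
  (xy)²: (xy) · x = x⁶y;   (x⁶y) · y = x⁶
  (xy)³: (x⁶) · x = x⁷;   (x⁷) · y = x⁷y
  (xy)⁴: (x⁷y) · x = x⁴y;   (x⁴y) · y = x⁴
  (xy)⁵: (x⁴) · x = x⁵;   (x⁵) · y = x⁵y
  (xy)⁶: (x⁵y) · x = x²y;   (x²y) · y = x²

Answer: x²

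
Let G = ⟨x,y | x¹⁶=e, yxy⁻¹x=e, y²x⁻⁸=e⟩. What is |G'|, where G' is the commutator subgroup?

G' = [G, G] is generated by all commutators. The generator-pair commutators are: [x, y] = x².
The subgroup they normally generate is {e, x², x⁴, x⁶, x⁸, x¹⁰, x¹², x¹⁴}, of order 8.
Check: |G/G'| = 32/8 = 4 is the order of the abelianisation.

Answer: 8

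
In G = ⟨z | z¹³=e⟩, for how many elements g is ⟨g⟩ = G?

G is cyclic of order 13. An element generates G iff its order is 13, and a cyclic group of order 13 has exactly φ(13) = 12 such elements.

Answer: 12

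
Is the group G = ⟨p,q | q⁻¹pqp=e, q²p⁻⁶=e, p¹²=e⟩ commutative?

p·q = pq but q·p = p⁵q⁻¹, so p·q ≠ q·p and G is not abelian.

Answer: No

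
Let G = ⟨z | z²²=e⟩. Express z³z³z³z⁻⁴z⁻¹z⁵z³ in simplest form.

Multiply left to right, reducing at each step:
  (z³) · z³ = z⁶
  (z⁶) · z³ = z⁹
  (z⁹) · z⁻⁴ = z⁵
  (z⁵) · z⁻¹ = z⁴
  (z⁴) · z⁵ = z⁹
  (z⁹) · z³ = z¹²

Answer: z¹²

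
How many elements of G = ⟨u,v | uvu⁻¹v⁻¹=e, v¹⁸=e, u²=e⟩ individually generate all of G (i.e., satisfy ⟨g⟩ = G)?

⟨g⟩ = G would require ord(g) = |G| = 36, but the maximum element order in G is 18 < 36. So G is not cyclic and no single element generates it: the count is 0.

Answer: 0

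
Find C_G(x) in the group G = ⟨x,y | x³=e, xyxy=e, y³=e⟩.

⟨x⟩ ⊆ C_G(x) since powers of x commute with x; so |C_G(x)| ≥ |⟨x⟩| = 3.
By orbit–stabilizer, |C_G(x)| = |G| / |conj. class of x| = 12 / 4 = 3.
The 3 elements commuting with x are {e, x, x²}.

Answer: {e, x, x²}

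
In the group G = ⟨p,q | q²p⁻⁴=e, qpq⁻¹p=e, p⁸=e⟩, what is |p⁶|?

Compute successive powers until reaching e:
  (p⁶)¹ = p⁶, (p⁶)² = p⁴, (p⁶)³ = p², (p⁶)⁴ = e.
The smallest positive k with (p⁶)ᵏ = e is 4.

Answer: 4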